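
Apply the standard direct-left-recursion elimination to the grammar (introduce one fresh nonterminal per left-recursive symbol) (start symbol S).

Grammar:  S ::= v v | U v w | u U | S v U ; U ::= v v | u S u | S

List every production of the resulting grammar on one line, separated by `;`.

S is directly left-recursive.
For S: α = {v U}, β = {v v, U v w, u U}. Rewrite as S → β S' and S' → α S' | ε.

S ::= v v S' | U v w S' | u U S'; U ::= v v | u S u | S; S' ::= v U S' | ε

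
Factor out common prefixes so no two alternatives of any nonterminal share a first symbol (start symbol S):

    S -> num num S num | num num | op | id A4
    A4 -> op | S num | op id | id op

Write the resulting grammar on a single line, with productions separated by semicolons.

S has alternatives sharing prefix 'num num': factor to S → num num S' with S' → S num | ε.
A4 has alternatives sharing prefix 'op': factor to A4 → op A4' with A4' → ε | id.

S -> op | id A4 | num num S'; A4 -> S num | id op | op A4'; S' -> S num | ε; A4' -> ε | id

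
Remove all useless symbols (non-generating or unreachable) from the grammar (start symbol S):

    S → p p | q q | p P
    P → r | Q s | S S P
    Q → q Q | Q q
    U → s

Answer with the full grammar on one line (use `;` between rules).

Generating nonterminals: {P, S, U}.
Reachable from S after that: {P, S}.
Removed useless symbols: {Q, U} and every production mentioning them.

S → p p | q q | p P; P → r | S S P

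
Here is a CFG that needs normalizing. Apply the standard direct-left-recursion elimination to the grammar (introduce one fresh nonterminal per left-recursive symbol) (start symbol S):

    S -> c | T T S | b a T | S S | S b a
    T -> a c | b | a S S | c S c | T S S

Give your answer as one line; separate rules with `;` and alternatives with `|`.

Left recursion appears on S, T.
For S: α = {S, b a}, β = {c, T T S, b a T}. Rewrite as S → β S' and S' → α S' | ε.
For T: α = {S S}, β = {a c, b, a S S, c S c}. Rewrite as T → β T' and T' → α T' | ε.

S -> c S' | T T S S' | b a T S'; T -> a c T' | b T' | a S S T' | c S c T'; S' -> S S' | b a S' | ε; T' -> S S T' | ε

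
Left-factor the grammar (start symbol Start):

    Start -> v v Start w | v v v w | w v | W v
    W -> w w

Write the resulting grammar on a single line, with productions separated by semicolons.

Start has alternatives sharing prefix 'v v': factor to Start → v v Start1 with Start1 → Start w | v w.

Start -> w v | W v | v v Start1; W -> w w; Start1 -> Start w | v w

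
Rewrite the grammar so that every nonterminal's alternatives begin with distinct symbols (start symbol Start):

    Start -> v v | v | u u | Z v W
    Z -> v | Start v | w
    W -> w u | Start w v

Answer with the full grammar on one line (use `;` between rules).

Start -> u u | Z v W | v Start1; Z -> v | Start v | w; W -> w u | Start w v; Start1 -> v | ε

Start has alternatives sharing prefix 'v': factor to Start → v Start1 with Start1 → v | ε.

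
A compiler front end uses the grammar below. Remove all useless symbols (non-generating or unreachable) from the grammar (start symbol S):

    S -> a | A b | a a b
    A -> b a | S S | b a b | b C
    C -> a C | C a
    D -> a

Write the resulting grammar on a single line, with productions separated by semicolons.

S -> a | A b | a a b; A -> b a | S S | b a b

Generating nonterminals: {A, D, S}.
Reachable from S after that: {A, S}.
Removed useless symbols: {C, D} and every production mentioning them.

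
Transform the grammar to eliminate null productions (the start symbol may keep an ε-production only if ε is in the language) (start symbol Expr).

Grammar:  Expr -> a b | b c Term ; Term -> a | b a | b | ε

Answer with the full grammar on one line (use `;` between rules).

Nullable set = {Term}.
ε ∉ L(G), so no ε-production is kept.
Add the nullable-subset variants: Expr → b c Term gives b c Term | b c.

Expr -> a b | b c Term | b c; Term -> a | b a | b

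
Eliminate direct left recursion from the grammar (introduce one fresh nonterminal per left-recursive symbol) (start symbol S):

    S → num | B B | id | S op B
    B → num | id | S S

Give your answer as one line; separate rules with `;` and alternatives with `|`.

S → num S' | B B S' | id S'; B → num | id | S S; S' → op B S' | epsilon

S is directly left-recursive.
For S: α = {op B}, β = {num, B B, id}. Rewrite as S → β S' and S' → α S' | ε.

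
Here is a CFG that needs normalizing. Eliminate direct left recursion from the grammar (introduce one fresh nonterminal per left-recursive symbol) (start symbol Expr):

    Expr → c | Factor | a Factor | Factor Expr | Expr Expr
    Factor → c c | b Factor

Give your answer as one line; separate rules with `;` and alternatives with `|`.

Expr → c Expr1 | Factor Expr1 | a Factor Expr1 | Factor Expr Expr1; Factor → c c | b Factor; Expr1 → Expr Expr1 | ε

Directly left-recursive nonterminal: Expr.
For Expr: α = {Expr}, β = {c, Factor, a Factor, Factor Expr}. Rewrite as Expr → β Expr1 and Expr1 → α Expr1 | ε.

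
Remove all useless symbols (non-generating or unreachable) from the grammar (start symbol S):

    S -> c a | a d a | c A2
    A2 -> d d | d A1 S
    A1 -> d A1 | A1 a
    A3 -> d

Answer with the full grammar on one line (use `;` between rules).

S -> c a | a d a | c A2; A2 -> d d

Generating nonterminals: {A2, A3, S}.
Reachable from S after that: {A2, S}.
Removed useless symbols: {A1, A3} and every production mentioning them.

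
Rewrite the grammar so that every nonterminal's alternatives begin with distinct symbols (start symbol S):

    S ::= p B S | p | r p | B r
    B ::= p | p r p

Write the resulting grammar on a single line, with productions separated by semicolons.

S has alternatives sharing prefix 'p': factor to S → p S' with S' → B S | ε.
B has alternatives sharing prefix 'p': factor to B → p B' with B' → ε | r p.

S ::= r p | B r | p S'; B ::= p B'; S' ::= B S | epsilon; B' ::= epsilon | r p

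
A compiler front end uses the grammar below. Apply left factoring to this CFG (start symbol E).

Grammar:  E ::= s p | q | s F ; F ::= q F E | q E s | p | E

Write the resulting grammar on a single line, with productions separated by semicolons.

E has alternatives sharing prefix 's': factor to E → s E' with E' → p | F.
F has alternatives sharing prefix 'q': factor to F → q F' with F' → F E | E s.

E ::= q | s E'; F ::= p | E | q F'; E' ::= p | F; F' ::= F E | E s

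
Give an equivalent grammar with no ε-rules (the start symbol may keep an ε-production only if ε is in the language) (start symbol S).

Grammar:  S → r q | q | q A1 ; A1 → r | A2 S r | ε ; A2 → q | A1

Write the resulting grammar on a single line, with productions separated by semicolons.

S → r q | q | q A1; A1 → r | A2 S r | S r; A2 → q | A1

Nullable nonterminals: {A1, A2}.
ε ∉ L(G), so no ε-production is kept.
Add the nullable-subset variants: A1 → A2 S r gives A2 S r | S r.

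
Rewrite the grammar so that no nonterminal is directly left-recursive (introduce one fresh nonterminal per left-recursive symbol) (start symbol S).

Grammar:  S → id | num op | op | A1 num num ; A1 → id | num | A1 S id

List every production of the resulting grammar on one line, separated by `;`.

A1 is directly left-recursive.
For A1: α = {S id}, β = {id, num}. Rewrite as A1 → β A1' and A1' → α A1' | ε.

S → id | num op | op | A1 num num; A1 → id A1' | num A1'; A1' → S id A1' | eps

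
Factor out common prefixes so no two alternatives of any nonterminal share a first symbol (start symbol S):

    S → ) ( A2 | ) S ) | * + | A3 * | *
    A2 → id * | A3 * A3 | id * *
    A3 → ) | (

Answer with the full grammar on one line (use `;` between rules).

S has alternatives sharing prefix ')': factor to S → ) S' with S' → ( A2 | S ).
S has alternatives sharing prefix '*': factor to S → * S'' with S'' → + | ε.
A2 has alternatives sharing prefix 'id *': factor to A2 → id * A2' with A2' → ε | *.

S → A3 * | ) S' | * S''; A2 → A3 * A3 | id * A2'; A3 → ) | (; S' → ( A2 | S ); S'' → + | epsilon; A2' → epsilon | *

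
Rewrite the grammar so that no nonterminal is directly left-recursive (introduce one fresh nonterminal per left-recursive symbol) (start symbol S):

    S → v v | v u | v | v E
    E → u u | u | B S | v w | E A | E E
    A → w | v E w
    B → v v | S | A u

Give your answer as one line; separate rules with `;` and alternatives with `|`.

S → v v | v u | v | v E; E → u u E' | u E' | B S E' | v w E'; A → w | v E w; B → v v | S | A u; E' → A E' | E E' | epsilon

Left recursion appears on E.
For E: α = {A, E}, β = {u u, u, B S, v w}. Rewrite as E → β E' and E' → α E' | ε.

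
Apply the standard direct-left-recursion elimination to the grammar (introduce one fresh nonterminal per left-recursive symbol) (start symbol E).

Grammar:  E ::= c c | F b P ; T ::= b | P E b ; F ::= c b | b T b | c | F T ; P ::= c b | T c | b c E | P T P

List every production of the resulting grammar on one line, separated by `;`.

F, P are directly left-recursive.
For F: α = {T}, β = {c b, b T b, c}. Rewrite as F → β F' and F' → α F' | ε.
For P: α = {T P}, β = {c b, T c, b c E}. Rewrite as P → β P' and P' → α P' | ε.

E ::= c c | F b P; T ::= b | P E b; F ::= c b F' | b T b F' | c F'; P ::= c b P' | T c P' | b c E P'; F' ::= T F' | epsilon; P' ::= T P P' | epsilon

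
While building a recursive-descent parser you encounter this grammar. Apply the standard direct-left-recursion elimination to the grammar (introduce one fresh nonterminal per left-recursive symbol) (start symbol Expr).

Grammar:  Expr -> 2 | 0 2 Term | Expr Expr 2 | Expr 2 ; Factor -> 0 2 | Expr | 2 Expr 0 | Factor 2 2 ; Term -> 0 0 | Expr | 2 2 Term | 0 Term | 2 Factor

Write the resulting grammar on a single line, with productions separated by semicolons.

Expr -> 2 Expr1 | 0 2 Term Expr1; Factor -> 0 2 Factor1 | Expr Factor1 | 2 Expr 0 Factor1; Term -> 0 0 | Expr | 2 2 Term | 0 Term | 2 Factor; Expr1 -> Expr 2 Expr1 | 2 Expr1 | eps; Factor1 -> 2 2 Factor1 | eps

Directly left-recursive nonterminals: Expr, Factor.
For Expr: α = {Expr 2, 2}, β = {2, 0 2 Term}. Rewrite as Expr → β Expr1 and Expr1 → α Expr1 | ε.
For Factor: α = {2 2}, β = {0 2, Expr, 2 Expr 0}. Rewrite as Factor → β Factor1 and Factor1 → α Factor1 | ε.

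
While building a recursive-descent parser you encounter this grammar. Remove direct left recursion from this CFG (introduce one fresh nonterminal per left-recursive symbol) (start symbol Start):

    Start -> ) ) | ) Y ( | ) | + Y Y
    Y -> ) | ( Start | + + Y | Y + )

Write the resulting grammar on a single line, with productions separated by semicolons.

Directly left-recursive nonterminal: Y.
For Y: α = {+ )}, β = {), ( Start, + + Y}. Rewrite as Y → β Y1 and Y1 → α Y1 | ε.

Start -> ) ) | ) Y ( | ) | + Y Y; Y -> ) Y1 | ( Start Y1 | + + Y Y1; Y1 -> + ) Y1 | ε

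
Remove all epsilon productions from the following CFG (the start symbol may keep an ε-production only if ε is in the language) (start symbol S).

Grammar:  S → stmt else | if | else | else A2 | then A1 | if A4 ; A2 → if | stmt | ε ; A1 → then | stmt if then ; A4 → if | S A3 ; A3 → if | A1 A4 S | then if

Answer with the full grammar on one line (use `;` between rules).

S → stmt else | if | else | else A2 | then A1 | if A4; A2 → if | stmt; A1 → then | stmt if then; A4 → if | S A3; A3 → if | A1 A4 S | then if

Nullable set = {A2}.
ε ∉ L(G), so no ε-production is kept.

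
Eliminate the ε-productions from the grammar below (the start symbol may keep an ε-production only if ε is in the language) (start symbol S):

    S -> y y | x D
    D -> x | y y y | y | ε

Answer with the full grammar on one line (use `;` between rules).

The nullable symbols are {D}.
ε ∉ L(G), so no ε-production is kept.
Expand every rule over subsets of its nullable positions: S → x D gives x D | x.

S -> y y | x D | x; D -> x | y y y | y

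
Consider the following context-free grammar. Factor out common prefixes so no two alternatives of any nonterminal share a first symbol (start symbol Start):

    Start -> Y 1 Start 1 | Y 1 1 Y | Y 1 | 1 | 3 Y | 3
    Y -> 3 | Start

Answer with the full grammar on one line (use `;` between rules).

Start has alternatives sharing prefix 'Y 1': factor to Start → Y 1 Start1 with Start1 → Start 1 | 1 Y | ε.
Start has alternatives sharing prefix '3': factor to Start → 3 Start2 with Start2 → Y | ε.

Start -> 1 | Y 1 Start1 | 3 Start2; Y -> 3 | Start; Start1 -> Start 1 | 1 Y | eps; Start2 -> Y | eps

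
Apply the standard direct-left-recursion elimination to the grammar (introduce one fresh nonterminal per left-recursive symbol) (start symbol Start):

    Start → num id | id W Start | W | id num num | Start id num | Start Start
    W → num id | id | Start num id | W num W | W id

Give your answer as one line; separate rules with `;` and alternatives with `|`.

Directly left-recursive nonterminals: Start, W.
For Start: α = {id num, Start}, β = {num id, id W Start, W, id num num}. Rewrite as Start → β Start1 and Start1 → α Start1 | ε.
For W: α = {num W, id}, β = {num id, id, Start num id}. Rewrite as W → β W1 and W1 → α W1 | ε.

Start → num id Start1 | id W Start Start1 | W Start1 | id num num Start1; W → num id W1 | id W1 | Start num id W1; Start1 → id num Start1 | Start Start1 | ε; W1 → num W W1 | id W1 | ε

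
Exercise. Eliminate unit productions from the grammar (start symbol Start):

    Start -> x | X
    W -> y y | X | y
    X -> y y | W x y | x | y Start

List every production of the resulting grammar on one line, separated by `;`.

Start -> x | y y | W x y | y Start; W -> y y | W x y | x | y Start | y; X -> y y | W x y | x | y Start

Unit pairs: Start ⇒* {X}; W ⇒* {X}.
For each unit pair (A, B), copy every non-unit production of B to A, then drop all unit productions.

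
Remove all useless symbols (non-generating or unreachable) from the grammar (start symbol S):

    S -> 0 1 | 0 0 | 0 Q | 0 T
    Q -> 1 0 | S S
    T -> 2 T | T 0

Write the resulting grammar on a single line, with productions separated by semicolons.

S -> 0 1 | 0 0 | 0 Q; Q -> 1 0 | S S

Generating nonterminals: {Q, S}.
Reachable from S after that: {Q, S}.
Removed useless symbols: {T} and every production mentioning them.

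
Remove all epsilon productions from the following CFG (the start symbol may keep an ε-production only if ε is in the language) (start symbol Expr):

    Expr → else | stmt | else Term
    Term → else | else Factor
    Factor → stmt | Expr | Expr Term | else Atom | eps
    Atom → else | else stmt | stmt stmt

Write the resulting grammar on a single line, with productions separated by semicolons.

Expr → else | stmt | else Term; Term → else | else Factor; Factor → stmt | Expr | Expr Term | else Atom; Atom → else | else stmt | stmt stmt

Nullable nonterminals: {Factor}.
ε ∉ L(G), so no ε-production is kept.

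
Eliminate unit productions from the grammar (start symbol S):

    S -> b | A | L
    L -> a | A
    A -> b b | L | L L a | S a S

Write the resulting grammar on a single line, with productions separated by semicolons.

Unit pairs: A ⇒* {L}; L ⇒* {A}; S ⇒* {A, L}.
For every A with A ⇒* B via unit rules, add B's non-unit alternatives to A; then delete every rule of the form X → Y.

S -> a | b | b b | L L a | S a S; L -> a | b b | L L a | S a S; A -> a | b b | L L a | S a S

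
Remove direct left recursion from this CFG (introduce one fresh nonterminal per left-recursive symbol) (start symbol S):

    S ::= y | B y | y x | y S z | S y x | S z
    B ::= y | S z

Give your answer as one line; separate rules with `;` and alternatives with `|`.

Left recursion appears on S.
For S: α = {y x, z}, β = {y, B y, y x, y S z}. Rewrite as S → β S' and S' → α S' | ε.

S ::= y S' | B y S' | y x S' | y S z S'; B ::= y | S z; S' ::= y x S' | z S' | ε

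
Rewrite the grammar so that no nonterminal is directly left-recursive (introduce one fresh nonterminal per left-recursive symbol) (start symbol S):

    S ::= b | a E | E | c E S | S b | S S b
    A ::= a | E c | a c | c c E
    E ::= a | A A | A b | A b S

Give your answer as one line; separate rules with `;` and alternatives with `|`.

S ::= b S' | a E S' | E S' | c E S S'; A ::= a | E c | a c | c c E; E ::= a | A A | A b | A b S; S' ::= b S' | S b S' | eps

Left recursion appears on S.
For S: α = {b, S b}, β = {b, a E, E, c E S}. Rewrite as S → β S' and S' → α S' | ε.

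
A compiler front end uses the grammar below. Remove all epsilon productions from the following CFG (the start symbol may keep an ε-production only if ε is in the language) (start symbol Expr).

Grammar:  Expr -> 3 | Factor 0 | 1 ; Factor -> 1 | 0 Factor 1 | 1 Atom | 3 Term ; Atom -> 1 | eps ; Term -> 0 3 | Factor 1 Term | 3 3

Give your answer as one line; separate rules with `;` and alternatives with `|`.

The nullable symbols are {Atom}.
ε ∉ L(G), so no ε-production is kept.

Expr -> 3 | Factor 0 | 1; Factor -> 1 | 0 Factor 1 | 1 Atom | 3 Term; Atom -> 1; Term -> 0 3 | Factor 1 Term | 3 3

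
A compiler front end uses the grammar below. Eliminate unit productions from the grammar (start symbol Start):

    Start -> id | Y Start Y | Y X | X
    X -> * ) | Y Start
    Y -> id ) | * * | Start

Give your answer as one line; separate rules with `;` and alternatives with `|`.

Start -> id | Y Start Y | Y X | * ) | Y Start; X -> * ) | Y Start; Y -> id | Y Start Y | Y X | * ) | Y Start | id ) | * *

Unit pairs: Start ⇒* {X}; Y ⇒* {Start, X}.
For each unit pair (A, B), copy every non-unit production of B to A, then drop all unit productions.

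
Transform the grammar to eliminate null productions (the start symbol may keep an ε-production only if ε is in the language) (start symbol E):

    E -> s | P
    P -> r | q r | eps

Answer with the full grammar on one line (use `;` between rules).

E -> s | P | ε; P -> r | q r

Nullable set = {E, P}.
ε ∈ L(G) since E is nullable, so keep E → ε.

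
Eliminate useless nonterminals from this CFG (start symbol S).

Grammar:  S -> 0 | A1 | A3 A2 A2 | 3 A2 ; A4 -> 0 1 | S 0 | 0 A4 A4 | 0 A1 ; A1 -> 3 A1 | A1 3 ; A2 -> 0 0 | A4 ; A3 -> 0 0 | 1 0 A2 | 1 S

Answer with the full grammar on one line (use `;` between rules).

S -> 0 | A3 A2 A2 | 3 A2; A4 -> 0 1 | S 0 | 0 A4 A4; A2 -> 0 0 | A4; A3 -> 0 0 | 1 0 A2 | 1 S

Generating nonterminals: {A2, A3, A4, S}.
Reachable from S after that: {A2, A3, A4, S}.
Removed useless symbols: {A1} and every production mentioning them.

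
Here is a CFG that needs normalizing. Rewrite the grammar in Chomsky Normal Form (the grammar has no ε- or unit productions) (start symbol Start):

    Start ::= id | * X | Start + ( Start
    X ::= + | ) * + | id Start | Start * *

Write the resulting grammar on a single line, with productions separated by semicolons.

Start ::= id | X1 X | Start Y1; X ::= + | X4 Y3 | X5 Start | Start Y4; X1 ::= *; X2 ::= +; X3 ::= (; X4 ::= ); X5 ::= id; Y1 ::= X2 Y2; Y2 ::= X3 Start; Y3 ::= X1 X2; Y4 ::= X1 X1

Introduce a nonterminal for each terminal appearing in a rule of length ≥ 2: X1 → *, X2 → +, X3 → (, X4 → ), X5 → id.
Binarize each right-hand side of length ≥ 3 by chaining fresh nonterminals (Y1, Y2, …): affected rules were Start → Start X2 X3 Start; X → X4 X1 X2; X → Start X1 X1.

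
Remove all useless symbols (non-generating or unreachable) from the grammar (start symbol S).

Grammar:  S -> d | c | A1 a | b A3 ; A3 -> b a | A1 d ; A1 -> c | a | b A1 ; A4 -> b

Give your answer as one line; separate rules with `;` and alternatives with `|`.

Generating nonterminals: {A1, A3, A4, S}.
Reachable from S after that: {A1, A3, S}.
Removed useless symbols: {A4} and every production mentioning them.

S -> d | c | A1 a | b A3; A3 -> b a | A1 d; A1 -> c | a | b A1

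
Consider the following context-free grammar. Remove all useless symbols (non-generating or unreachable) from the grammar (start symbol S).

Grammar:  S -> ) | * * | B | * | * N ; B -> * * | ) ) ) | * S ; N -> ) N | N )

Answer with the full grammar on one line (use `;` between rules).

S -> ) | * * | B | *; B -> * * | ) ) ) | * S

Generating nonterminals: {B, S}.
Reachable from S after that: {B, S}.
Removed useless symbols: {N} and every production mentioning them.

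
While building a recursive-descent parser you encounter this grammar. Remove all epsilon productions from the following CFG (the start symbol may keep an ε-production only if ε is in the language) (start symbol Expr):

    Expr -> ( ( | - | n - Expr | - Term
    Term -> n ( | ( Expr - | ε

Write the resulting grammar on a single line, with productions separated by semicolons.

The nullable symbols are {Term}.
ε ∉ L(G), so no ε-production is kept.

Expr -> ( ( | - | n - Expr | - Term; Term -> n ( | ( Expr -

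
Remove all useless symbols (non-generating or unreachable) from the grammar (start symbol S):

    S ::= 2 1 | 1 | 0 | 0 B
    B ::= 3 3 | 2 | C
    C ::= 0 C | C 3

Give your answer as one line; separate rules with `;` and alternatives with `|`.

Generating nonterminals: {B, S}.
Reachable from S after that: {B, S}.
Removed useless symbols: {C} and every production mentioning them.

S ::= 2 1 | 1 | 0 | 0 B; B ::= 3 3 | 2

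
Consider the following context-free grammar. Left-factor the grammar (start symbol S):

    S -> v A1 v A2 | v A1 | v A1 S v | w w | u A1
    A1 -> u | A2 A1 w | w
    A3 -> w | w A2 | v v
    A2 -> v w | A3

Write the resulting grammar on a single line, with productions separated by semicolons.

S -> w w | u A1 | v A1 S'; A1 -> u | A2 A1 w | w; A3 -> v v | w A3'; A2 -> v w | A3; S' -> v A2 | ε | S v; A3' -> ε | A2

S has alternatives sharing prefix 'v A1': factor to S → v A1 S' with S' → v A2 | ε | S v.
A3 has alternatives sharing prefix 'w': factor to A3 → w A3' with A3' → ε | A2.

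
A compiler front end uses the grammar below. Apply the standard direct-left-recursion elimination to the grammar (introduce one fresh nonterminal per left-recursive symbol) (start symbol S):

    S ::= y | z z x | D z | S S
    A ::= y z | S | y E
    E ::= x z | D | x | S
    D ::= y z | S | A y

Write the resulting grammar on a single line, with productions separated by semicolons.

S ::= y S' | z z x S' | D z S'; A ::= y z | S | y E; E ::= x z | D | x | S; D ::= y z | S | A y; S' ::= S S' | ε

S is directly left-recursive.
For S: α = {S}, β = {y, z z x, D z}. Rewrite as S → β S' and S' → α S' | ε.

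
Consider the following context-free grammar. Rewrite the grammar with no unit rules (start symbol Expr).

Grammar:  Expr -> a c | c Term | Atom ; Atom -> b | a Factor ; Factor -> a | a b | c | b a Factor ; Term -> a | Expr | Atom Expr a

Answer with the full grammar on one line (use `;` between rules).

Expr -> b | a Factor | a c | c Term; Atom -> b | a Factor; Factor -> a | a b | c | b a Factor; Term -> a | Atom Expr a | b | a Factor | a c | c Term

Unit pairs: Expr ⇒* {Atom}; Term ⇒* {Atom, Expr}.
Replace each nonterminal's rules with the union of the non-unit rules of every nonterminal it unit-derives.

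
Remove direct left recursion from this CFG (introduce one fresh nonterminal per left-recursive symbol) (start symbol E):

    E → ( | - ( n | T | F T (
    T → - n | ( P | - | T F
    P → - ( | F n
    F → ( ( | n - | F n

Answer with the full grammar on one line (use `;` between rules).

E → ( | - ( n | T | F T (; T → - n T' | ( P T' | - T'; P → - ( | F n; F → ( ( F' | n - F'; T' → F T' | ε; F' → n F' | ε

T, F are directly left-recursive.
For T: α = {F}, β = {- n, ( P, -}. Rewrite as T → β T' and T' → α T' | ε.
For F: α = {n}, β = {( (, n -}. Rewrite as F → β F' and F' → α F' | ε.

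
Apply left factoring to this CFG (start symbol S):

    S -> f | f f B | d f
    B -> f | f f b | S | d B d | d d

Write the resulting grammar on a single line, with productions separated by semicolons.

S has alternatives sharing prefix 'f': factor to S → f S' with S' → ε | f B.
B has alternatives sharing prefix 'f': factor to B → f B' with B' → ε | f b.
B has alternatives sharing prefix 'd': factor to B → d B'' with B'' → B d | d.

S -> d f | f S'; B -> S | f B' | d B''; S' -> ε | f B; B' -> ε | f b; B'' -> B d | d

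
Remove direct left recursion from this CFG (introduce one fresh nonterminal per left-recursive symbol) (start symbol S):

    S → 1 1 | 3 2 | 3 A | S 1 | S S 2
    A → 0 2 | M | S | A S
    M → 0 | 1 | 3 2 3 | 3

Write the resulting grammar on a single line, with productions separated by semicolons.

S → 1 1 S' | 3 2 S' | 3 A S'; A → 0 2 A' | M A' | S A'; M → 0 | 1 | 3 2 3 | 3; S' → 1 S' | S 2 S' | ε; A' → S A' | ε

Left recursion appears on S, A.
For S: α = {1, S 2}, β = {1 1, 3 2, 3 A}. Rewrite as S → β S' and S' → α S' | ε.
For A: α = {S}, β = {0 2, M, S}. Rewrite as A → β A' and A' → α A' | ε.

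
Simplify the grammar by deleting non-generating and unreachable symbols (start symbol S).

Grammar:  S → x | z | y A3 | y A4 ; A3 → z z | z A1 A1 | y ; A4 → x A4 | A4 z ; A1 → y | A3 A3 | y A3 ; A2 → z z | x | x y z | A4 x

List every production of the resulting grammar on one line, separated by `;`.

Generating nonterminals: {A1, A2, A3, S}.
Reachable from S after that: {A1, A3, S}.
Removed useless symbols: {A2, A4} and every production mentioning them.

S → x | z | y A3; A3 → z z | z A1 A1 | y; A1 → y | A3 A3 | y A3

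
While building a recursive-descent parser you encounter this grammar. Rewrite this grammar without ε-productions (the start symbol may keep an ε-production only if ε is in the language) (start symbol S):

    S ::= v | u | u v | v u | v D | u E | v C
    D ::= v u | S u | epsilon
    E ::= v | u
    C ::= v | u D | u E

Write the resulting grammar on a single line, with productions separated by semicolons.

Nullable nonterminals: {D}.
ε ∉ L(G), so no ε-production is kept.
For each production, add variants omitting each subset of nullable occurrences: C → u D gives u D | u.

S ::= v | u | u v | v u | v D | u E | v C; D ::= v u | S u; E ::= v | u; C ::= v | u D | u | u E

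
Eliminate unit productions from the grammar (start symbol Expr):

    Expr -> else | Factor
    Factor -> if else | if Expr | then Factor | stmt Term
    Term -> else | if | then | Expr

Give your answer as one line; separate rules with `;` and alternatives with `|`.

Expr -> if else | if Expr | then Factor | stmt Term | else; Factor -> if else | if Expr | then Factor | stmt Term; Term -> else | if | then | if else | if Expr | then Factor | stmt Term

Unit pairs: Expr ⇒* {Factor}; Term ⇒* {Expr, Factor}.
For every A with A ⇒* B via unit rules, add B's non-unit alternatives to A; then delete every rule of the form X → Y.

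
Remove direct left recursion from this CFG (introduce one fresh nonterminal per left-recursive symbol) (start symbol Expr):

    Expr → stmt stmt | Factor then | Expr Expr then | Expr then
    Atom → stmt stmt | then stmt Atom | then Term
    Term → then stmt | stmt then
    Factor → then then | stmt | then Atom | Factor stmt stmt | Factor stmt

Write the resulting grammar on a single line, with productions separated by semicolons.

Left recursion appears on Expr, Factor.
For Expr: α = {Expr then, then}, β = {stmt stmt, Factor then}. Rewrite as Expr → β Expr1 and Expr1 → α Expr1 | ε.
For Factor: α = {stmt stmt, stmt}, β = {then then, stmt, then Atom}. Rewrite as Factor → β Factor1 and Factor1 → α Factor1 | ε.

Expr → stmt stmt Expr1 | Factor then Expr1; Atom → stmt stmt | then stmt Atom | then Term; Term → then stmt | stmt then; Factor → then then Factor1 | stmt Factor1 | then Atom Factor1; Expr1 → Expr then Expr1 | then Expr1 | eps; Factor1 → stmt stmt Factor1 | stmt Factor1 | eps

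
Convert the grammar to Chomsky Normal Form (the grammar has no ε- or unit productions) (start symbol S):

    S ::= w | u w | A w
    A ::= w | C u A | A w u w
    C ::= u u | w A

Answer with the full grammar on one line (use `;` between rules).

S ::= w | X1 X2 | A X2; A ::= w | C Y1 | A Y2; C ::= X1 X1 | X2 A; X1 ::= u; X2 ::= w; Y1 ::= X1 A; Y2 ::= X2 Y3; Y3 ::= X1 X2

Introduce a nonterminal for each terminal appearing in a rule of length ≥ 2: X1 → u, X2 → w.
Binarize each right-hand side of length ≥ 3 by chaining fresh nonterminals (Y1, Y2, …): affected rules were A → C X1 A; A → A X2 X1 X2.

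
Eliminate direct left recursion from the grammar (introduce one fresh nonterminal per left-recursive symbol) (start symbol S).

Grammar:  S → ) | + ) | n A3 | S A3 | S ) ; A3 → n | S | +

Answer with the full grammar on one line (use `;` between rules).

S → ) S' | + ) S' | n A3 S'; A3 → n | S | +; S' → A3 S' | ) S' | ε

Directly left-recursive nonterminal: S.
For S: α = {A3, )}, β = {), + ), n A3}. Rewrite as S → β S' and S' → α S' | ε.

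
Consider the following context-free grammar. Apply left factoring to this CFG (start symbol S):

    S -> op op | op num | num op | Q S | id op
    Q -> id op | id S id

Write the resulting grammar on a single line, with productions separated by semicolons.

S -> num op | Q S | id op | op S'; Q -> id Q'; S' -> op | num; Q' -> op | S id

S has alternatives sharing prefix 'op': factor to S → op S' with S' → op | num.
Q has alternatives sharing prefix 'id': factor to Q → id Q' with Q' → op | S id.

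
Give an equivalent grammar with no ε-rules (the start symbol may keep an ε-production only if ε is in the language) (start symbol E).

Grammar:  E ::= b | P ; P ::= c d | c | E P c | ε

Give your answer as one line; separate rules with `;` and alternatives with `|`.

E ::= b | P | ε; P ::= c d | c | E P c | E c | P c

The nullable symbols are {E, P}.
ε ∈ L(G) since E is nullable, so keep E → ε.
Expand every rule over subsets of its nullable positions: P → E P c gives E P c | E c | P c.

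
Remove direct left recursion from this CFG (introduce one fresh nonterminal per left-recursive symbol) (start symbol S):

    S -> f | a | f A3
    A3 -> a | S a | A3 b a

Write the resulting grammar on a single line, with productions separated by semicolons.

Left recursion appears on A3.
For A3: α = {b a}, β = {a, S a}. Rewrite as A3 → β A3' and A3' → α A3' | ε.

S -> f | a | f A3; A3 -> a A3' | S a A3'; A3' -> b a A3' | ε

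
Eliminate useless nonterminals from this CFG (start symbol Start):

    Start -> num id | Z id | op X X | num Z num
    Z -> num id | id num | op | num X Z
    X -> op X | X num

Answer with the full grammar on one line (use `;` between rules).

Generating nonterminals: {Start, Z}.
Reachable from Start after that: {Start, Z}.
Removed useless symbols: {X} and every production mentioning them.

Start -> num id | Z id | num Z num; Z -> num id | id num | op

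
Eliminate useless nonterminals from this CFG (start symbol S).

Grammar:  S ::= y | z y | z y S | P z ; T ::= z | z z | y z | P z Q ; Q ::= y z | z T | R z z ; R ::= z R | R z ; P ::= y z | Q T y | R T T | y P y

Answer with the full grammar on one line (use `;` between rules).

Generating nonterminals: {P, Q, S, T}.
Reachable from S after that: {P, Q, S, T}.
Removed useless symbols: {R} and every production mentioning them.

S ::= y | z y | z y S | P z; T ::= z | z z | y z | P z Q; Q ::= y z | z T; P ::= y z | Q T y | y P y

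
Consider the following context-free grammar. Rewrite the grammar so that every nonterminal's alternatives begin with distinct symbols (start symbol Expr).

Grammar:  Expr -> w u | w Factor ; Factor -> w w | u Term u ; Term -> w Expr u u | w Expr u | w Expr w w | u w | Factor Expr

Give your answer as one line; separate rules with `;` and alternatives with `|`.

Expr -> w Expr1; Factor -> w w | u Term u; Term -> u w | Factor Expr | w Expr Term1; Expr1 -> u | Factor; Term1 -> w w | u Term11; Term11 -> u | ε

Expr has alternatives sharing prefix 'w': factor to Expr → w Expr1 with Expr1 → u | Factor.
Term has alternatives sharing prefix 'w Expr': factor to Term → w Expr Term1 with Term1 → u u | u | w w.
Term1 has alternatives sharing prefix 'u': factor to Term1 → u Term11 with Term11 → u | ε.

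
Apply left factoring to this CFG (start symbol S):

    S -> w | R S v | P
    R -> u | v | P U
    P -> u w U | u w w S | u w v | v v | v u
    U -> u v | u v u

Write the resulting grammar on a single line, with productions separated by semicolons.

S -> w | R S v | P; R -> u | v | P U; P -> u w P' | v P''; U -> u v U'; P' -> U | w S | v; P'' -> v | u; U' -> epsilon | u

P has alternatives sharing prefix 'u w': factor to P → u w P' with P' → U | w S | v.
P has alternatives sharing prefix 'v': factor to P → v P'' with P'' → v | u.
U has alternatives sharing prefix 'u v': factor to U → u v U' with U' → ε | u.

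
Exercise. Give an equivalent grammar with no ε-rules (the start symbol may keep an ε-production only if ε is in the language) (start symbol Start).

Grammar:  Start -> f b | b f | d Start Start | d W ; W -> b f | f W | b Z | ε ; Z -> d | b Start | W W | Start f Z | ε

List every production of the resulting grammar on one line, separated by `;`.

Start -> f b | b f | d Start Start | d W | d; W -> b f | f W | f | b Z | b; Z -> d | b Start | W W | W | Start f Z | Start f

Nullable nonterminals: {W, Z}.
ε ∉ L(G), so no ε-production is kept.
For each production, add variants omitting each subset of nullable occurrences: Start → d W gives d W | d. W → f W gives f W | f. W → b Z gives b Z | b. Z → W W gives W W | W.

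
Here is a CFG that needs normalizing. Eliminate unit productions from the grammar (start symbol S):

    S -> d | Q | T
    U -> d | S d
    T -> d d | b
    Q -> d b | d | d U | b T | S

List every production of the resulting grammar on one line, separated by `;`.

Unit pairs: Q ⇒* {S, T}; S ⇒* {Q, T}.
For every A with A ⇒* B via unit rules, add B's non-unit alternatives to A; then delete every rule of the form X → Y.

S -> d | d b | d U | b T | d d | b; U -> d | S d; T -> d d | b; Q -> d | d b | d U | b T | d d | b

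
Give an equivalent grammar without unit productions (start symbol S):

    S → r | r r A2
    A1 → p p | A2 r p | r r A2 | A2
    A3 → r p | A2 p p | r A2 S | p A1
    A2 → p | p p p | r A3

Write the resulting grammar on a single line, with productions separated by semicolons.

Unit pairs: A1 ⇒* {A2}.
Replace each nonterminal's rules with the union of the non-unit rules of every nonterminal it unit-derives.

S → r | r r A2; A1 → p | p p p | r A3 | p p | A2 r p | r r A2; A3 → r p | A2 p p | r A2 S | p A1; A2 → p | p p p | r A3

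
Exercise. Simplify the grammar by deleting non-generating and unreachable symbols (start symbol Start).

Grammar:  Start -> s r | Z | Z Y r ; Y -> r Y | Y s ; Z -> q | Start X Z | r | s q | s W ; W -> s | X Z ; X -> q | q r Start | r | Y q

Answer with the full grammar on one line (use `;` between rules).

Generating nonterminals: {Start, W, X, Z}.
Reachable from Start after that: {Start, W, X, Z}.
Removed useless symbols: {Y} and every production mentioning them.

Start -> s r | Z; Z -> q | Start X Z | r | s q | s W; W -> s | X Z; X -> q | q r Start | r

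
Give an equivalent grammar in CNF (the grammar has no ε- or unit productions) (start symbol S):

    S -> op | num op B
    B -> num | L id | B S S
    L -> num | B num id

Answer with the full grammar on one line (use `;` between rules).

Introduce a nonterminal for each terminal appearing in a rule of length ≥ 2: X1 → num, X2 → op, X3 → id.
Binarize each right-hand side of length ≥ 3 by chaining fresh nonterminals (Y1, Y2, …): affected rules were S → X1 X2 B; B → B S S; L → B X1 X3.

S -> op | X1 Y1; B -> num | L X3 | B Y2; L -> num | B Y3; X1 -> num; X2 -> op; X3 -> id; Y1 -> X2 B; Y2 -> S S; Y3 -> X1 X3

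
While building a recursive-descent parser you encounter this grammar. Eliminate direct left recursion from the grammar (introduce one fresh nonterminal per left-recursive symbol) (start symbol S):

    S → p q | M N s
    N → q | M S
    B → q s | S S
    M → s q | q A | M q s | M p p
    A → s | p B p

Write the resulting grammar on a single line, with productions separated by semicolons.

M is directly left-recursive.
For M: α = {q s, p p}, β = {s q, q A}. Rewrite as M → β M' and M' → α M' | ε.

S → p q | M N s; N → q | M S; B → q s | S S; M → s q M' | q A M'; A → s | p B p; M' → q s M' | p p M' | ε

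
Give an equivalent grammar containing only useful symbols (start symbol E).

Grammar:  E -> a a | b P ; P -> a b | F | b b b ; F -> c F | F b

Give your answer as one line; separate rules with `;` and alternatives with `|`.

E -> a a | b P; P -> a b | b b b

Generating nonterminals: {E, P}.
Reachable from E after that: {E, P}.
Removed useless symbols: {F} and every production mentioning them.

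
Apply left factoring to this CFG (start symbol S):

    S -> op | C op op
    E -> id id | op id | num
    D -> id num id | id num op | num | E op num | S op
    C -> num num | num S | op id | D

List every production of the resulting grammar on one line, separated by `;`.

S -> op | C op op; E -> id id | op id | num; D -> num | E op num | S op | id num D'; C -> op id | D | num C'; D' -> id | op; C' -> num | S

D has alternatives sharing prefix 'id num': factor to D → id num D' with D' → id | op.
C has alternatives sharing prefix 'num': factor to C → num C' with C' → num | S.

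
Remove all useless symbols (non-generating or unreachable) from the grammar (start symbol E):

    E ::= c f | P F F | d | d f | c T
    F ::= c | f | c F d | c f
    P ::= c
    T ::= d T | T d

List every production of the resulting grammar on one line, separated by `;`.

Generating nonterminals: {E, F, P}.
Reachable from E after that: {E, F, P}.
Removed useless symbols: {T} and every production mentioning them.

E ::= c f | P F F | d | d f; F ::= c | f | c F d | c f; P ::= c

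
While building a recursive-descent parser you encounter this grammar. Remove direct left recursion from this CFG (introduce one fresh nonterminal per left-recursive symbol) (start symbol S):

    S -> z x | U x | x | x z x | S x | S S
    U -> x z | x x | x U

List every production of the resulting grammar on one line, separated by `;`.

S -> z x S' | U x S' | x S' | x z x S'; U -> x z | x x | x U; S' -> x S' | S S' | ε

S is directly left-recursive.
For S: α = {x, S}, β = {z x, U x, x, x z x}. Rewrite as S → β S' and S' → α S' | ε.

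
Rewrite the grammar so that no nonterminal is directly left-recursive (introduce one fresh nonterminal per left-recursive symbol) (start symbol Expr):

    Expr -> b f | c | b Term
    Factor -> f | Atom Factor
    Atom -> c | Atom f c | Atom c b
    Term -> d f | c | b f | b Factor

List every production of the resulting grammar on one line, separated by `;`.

Expr -> b f | c | b Term; Factor -> f | Atom Factor; Atom -> c Atom1; Term -> d f | c | b f | b Factor; Atom1 -> f c Atom1 | c b Atom1 | eps

Left recursion appears on Atom.
For Atom: α = {f c, c b}, β = {c}. Rewrite as Atom → β Atom1 and Atom1 → α Atom1 | ε.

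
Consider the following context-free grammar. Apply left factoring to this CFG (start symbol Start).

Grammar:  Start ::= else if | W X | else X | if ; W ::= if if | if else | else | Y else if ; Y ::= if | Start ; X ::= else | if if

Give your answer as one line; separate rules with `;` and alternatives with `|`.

Start ::= W X | if | else Start1; W ::= else | Y else if | if W1; Y ::= if | Start; X ::= else | if if; Start1 ::= if | X; W1 ::= if | else

Start has alternatives sharing prefix 'else': factor to Start → else Start1 with Start1 → if | X.
W has alternatives sharing prefix 'if': factor to W → if W1 with W1 → if | else.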